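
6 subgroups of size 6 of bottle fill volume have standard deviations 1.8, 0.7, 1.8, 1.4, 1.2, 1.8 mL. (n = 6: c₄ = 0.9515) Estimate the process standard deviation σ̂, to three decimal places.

s̄ = (1.8 + 0.7 + 1.8 + 1.4 + 1.2 + 1.8) / 6 = 1.4500
σ̂ = s̄ / c₄ = 1.4500 / 0.9515 = 1.5239

1.524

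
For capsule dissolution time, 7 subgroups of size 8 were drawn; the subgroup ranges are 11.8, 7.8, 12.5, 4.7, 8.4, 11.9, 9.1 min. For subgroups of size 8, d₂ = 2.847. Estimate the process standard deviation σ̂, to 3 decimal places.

3.322

R̄ = (11.8 + 7.8 + 12.5 + 4.7 + 8.4 + 11.9 + 9.1) / 7 = 9.4571
σ̂ = R̄ / d₂ = 9.4571 / 2.847 = 3.3218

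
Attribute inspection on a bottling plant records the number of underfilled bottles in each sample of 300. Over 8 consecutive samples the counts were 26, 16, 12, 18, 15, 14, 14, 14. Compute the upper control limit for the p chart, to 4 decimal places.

p̄ = Σdᵢ / (k·n) = 129 / (8 × 300) = 0.05375
UCL = p̄ + 3·√(p̄(1−p̄)/n) = 0.05375 + 3 × √(0.05375×0.94625/300) = 0.05375 + 3 × 0.01302 = 0.09281

0.0928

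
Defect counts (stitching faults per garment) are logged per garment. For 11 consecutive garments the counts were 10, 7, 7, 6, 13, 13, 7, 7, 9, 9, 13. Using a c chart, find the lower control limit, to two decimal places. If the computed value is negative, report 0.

0.09

c̄ = (10 + 7 + 7 + 6 + 13 + 13 + 7 + 7 + 9 + 9 + 13) / 11 = 101 / 11 = 9.1818
LCL = c̄ − 3√c̄ = 9.1818 − 3 × 3.0302 = 0.0914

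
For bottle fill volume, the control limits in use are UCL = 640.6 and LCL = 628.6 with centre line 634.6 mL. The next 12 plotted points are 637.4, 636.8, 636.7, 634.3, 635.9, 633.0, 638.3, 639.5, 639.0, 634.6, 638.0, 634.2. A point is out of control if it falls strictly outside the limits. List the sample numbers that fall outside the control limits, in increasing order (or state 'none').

none

All 12 points lie within [628.6, 640.6].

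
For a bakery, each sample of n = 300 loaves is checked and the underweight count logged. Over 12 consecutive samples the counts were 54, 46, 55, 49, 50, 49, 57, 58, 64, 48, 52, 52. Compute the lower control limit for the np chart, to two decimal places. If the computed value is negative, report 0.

33.04

p̄ = Σdᵢ / (k·n) = 634 / (12 × 300) = 0.17611
LCL = np̄ − 3·√(np̄(1−p̄)) = 52.8333 − 3 × 6.5976 = 33.0404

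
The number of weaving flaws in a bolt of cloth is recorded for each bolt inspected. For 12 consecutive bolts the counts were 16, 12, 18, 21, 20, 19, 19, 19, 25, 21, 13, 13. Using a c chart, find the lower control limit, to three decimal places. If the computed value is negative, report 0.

c̄ = (16 + 12 + 18 + 21 + 20 + 19 + 19 + 19 + 25 + 21 + 13 + 13) / 12 = 216 / 12 = 18.0000
LCL = c̄ − 3√c̄ = 18.0000 − 3 × 4.2426 = 5.2721

5.272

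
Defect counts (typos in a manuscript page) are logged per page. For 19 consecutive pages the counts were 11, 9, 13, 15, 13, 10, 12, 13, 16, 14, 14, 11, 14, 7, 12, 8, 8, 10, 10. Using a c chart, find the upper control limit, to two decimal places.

c̄ = (11 + 9 + 13 + 15 + 13 + 10 + 12 + 13 + 16 + 14 + 14 + 11 + 14 + 7 + 12 + 8 + 8 + 10 + 10) / 19 = 220 / 19 = 11.5789
UCL = c̄ + 3√c̄ = 11.5789 + 3 × √11.5789 = 11.5789 + 3 × 3.4028 = 21.7873

21.79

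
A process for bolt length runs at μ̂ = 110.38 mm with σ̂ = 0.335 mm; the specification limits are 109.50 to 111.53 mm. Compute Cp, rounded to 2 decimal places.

Cp = (USL − LSL) / (6σ̂) = (111.53 − 109.50) / (6 × 0.335) = 2.0300 / 2.0100 = 1.0100

1.01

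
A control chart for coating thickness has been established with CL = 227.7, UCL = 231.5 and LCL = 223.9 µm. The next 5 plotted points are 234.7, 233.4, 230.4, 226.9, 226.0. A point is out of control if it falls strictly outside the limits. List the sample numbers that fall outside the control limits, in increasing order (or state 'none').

1, 2

Compare each point to [223.9, 231.5]: sample 1 = 234.7 > UCL; sample 2 = 233.4 > UCL.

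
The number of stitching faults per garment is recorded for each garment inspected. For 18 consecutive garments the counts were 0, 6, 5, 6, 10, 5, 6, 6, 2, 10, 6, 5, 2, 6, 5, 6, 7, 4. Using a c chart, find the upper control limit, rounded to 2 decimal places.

12.35

c̄ = (0 + 6 + 5 + 6 + 10 + 5 + 6 + 6 + 2 + 10 + 6 + 5 + 2 + 6 + 5 + 6 + 7 + 4) / 18 = 97 / 18 = 5.3889
UCL = c̄ + 3√c̄ = 5.3889 + 3 × √5.3889 = 5.3889 + 3 × 2.3214 = 12.3531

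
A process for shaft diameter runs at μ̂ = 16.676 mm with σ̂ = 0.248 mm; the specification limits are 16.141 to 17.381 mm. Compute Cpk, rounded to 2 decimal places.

Cpu = (USL − μ̂) / (3σ̂) = (17.381 − 16.676) / (3 × 0.248) = 0.9476; Cpl = (μ̂ − LSL) / (3σ̂) = (16.676 − 16.141) / (3 × 0.248) = 0.7191; Cpk = min(Cpu, Cpl) = 0.7191

0.72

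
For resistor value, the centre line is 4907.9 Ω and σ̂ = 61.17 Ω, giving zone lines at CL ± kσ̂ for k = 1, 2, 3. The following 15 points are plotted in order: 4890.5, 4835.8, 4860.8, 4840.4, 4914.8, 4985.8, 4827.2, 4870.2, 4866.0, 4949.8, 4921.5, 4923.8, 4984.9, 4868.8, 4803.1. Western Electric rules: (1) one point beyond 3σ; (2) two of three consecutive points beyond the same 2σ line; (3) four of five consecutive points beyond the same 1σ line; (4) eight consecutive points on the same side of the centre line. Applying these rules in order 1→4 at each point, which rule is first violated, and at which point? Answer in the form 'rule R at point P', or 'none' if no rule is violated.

none

Zone of each point (C = within 1σ̂, B = 1σ̂–2σ̂, A = 2σ̂–3σ̂, * = beyond 3σ̂; sign = side of CL): 1:-C, 2:-B, 3:-C, 4:-B, 5:+C, 6:+B, 7:-B, 8:-C, 9:-C, 10:+C, 11:+C, 12:+C, 13:+B, 14:-C, 15:-B
No rule fires across all 15 points.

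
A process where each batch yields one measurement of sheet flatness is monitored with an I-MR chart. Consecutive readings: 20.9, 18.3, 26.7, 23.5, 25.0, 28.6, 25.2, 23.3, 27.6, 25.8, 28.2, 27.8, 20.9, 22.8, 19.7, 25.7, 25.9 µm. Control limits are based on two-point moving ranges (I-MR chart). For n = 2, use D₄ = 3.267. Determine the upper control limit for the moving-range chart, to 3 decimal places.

10.536

Moving ranges: 2.6, 8.4, 3.2, 1.5, 3.6, 3.4, 1.9, 4.3, 1.8, 2.4, 0.4, 6.9, 1.9, 3.1, 6.0, 0.2; M̄R̄ = 51.6000 / 16 = 3.2250
UCL_MR = D₄·M̄R̄ = 3.267 × 3.2250 = 10.5361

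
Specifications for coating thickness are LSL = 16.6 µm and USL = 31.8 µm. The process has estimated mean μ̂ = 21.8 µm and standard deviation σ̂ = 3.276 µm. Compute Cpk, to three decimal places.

Cpu = (USL − μ̂) / (3σ̂) = (31.8 − 21.8) / (3 × 3.276) = 1.0175; Cpl = (μ̂ − LSL) / (3σ̂) = (21.8 − 16.6) / (3 × 3.276) = 0.5291; Cpk = min(Cpu, Cpl) = 0.5291

0.529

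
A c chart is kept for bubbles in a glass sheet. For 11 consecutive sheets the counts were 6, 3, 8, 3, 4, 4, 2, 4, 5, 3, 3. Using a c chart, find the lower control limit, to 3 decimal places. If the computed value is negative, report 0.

c̄ = (6 + 3 + 8 + 3 + 4 + 4 + 2 + 4 + 5 + 3 + 3) / 11 = 45 / 11 = 4.0909
LCL = c̄ − 3√c̄ = 4.0909 − 3 × 2.0226 = -1.9769 → 0 (cannot be negative)

0.000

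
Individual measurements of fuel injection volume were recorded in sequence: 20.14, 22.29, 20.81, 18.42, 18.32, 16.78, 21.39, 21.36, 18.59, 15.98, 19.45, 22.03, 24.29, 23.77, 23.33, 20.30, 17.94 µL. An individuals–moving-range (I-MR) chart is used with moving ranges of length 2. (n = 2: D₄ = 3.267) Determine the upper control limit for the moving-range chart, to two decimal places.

6.60

Moving ranges: 2.15, 1.48, 2.39, 0.10, 1.54, 4.61, 0.03, 2.77, 2.61, 3.47, 2.58, 2.26, 0.52, 0.44, 3.03, 2.36; M̄R̄ = 32.3400 / 16 = 2.0213
UCL_MR = D₄·M̄R̄ = 3.267 × 2.0213 = 6.6034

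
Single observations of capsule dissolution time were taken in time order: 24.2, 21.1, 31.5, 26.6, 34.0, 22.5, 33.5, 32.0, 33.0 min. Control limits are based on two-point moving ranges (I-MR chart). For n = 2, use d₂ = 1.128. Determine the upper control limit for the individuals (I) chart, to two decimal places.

X̄ = (24.2 + 21.1 + 31.5 + 26.6 + 34.0 + 22.5 + 33.5 + 32.0 + 33.0) / 9 = 28.7111
Moving ranges: 3.1, 10.4, 4.9, 7.4, 11.5, 11.0, 1.5, 1.0; M̄R̄ = 50.8000 / 8 = 6.3500
UCL = X̄ + 3·M̄R̄/d₂ = 28.7111 + 3 × 6.3500 / 1.128 = 45.5994

45.60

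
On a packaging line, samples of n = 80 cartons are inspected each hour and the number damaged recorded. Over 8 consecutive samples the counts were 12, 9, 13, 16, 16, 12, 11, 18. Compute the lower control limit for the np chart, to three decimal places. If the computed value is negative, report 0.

p̄ = Σdᵢ / (k·n) = 107 / (8 × 80) = 0.16719
LCL = np̄ − 3·√(np̄(1−p̄)) = 13.3750 − 3 × 3.3375 = 3.3625

3.363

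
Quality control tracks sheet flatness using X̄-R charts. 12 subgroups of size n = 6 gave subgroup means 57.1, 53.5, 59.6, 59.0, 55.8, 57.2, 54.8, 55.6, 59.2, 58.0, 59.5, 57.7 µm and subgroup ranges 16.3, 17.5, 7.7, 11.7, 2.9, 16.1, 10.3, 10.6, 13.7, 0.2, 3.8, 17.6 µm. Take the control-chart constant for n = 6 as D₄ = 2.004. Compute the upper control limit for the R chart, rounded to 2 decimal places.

21.44

R̄ = (16.3 + 17.5 + 7.7 + 11.7 + 2.9 + 16.1 + 10.3 + 10.6 + 13.7 + 0.2 + 3.8 + 17.6) / 12 = 128.4000 / 12 = 10.7000
UCL_R = D₄·R̄ = 2.004 × 10.7000 = 21.4428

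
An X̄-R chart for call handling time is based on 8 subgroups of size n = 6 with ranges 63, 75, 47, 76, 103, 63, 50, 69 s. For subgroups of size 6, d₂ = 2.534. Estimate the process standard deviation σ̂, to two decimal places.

26.93

R̄ = (63 + 75 + 47 + 76 + 103 + 63 + 50 + 69) / 8 = 68.2500
σ̂ = R̄ / d₂ = 68.2500 / 2.534 = 26.9337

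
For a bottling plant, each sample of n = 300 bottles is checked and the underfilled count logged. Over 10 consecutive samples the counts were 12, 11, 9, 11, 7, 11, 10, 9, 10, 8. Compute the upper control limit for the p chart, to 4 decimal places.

p̄ = Σdᵢ / (k·n) = 98 / (10 × 300) = 0.03267
UCL = p̄ + 3·√(p̄(1−p̄)/n) = 0.03267 + 3 × √(0.03267×0.96733/300) = 0.03267 + 3 × 0.01026 = 0.06346

0.0635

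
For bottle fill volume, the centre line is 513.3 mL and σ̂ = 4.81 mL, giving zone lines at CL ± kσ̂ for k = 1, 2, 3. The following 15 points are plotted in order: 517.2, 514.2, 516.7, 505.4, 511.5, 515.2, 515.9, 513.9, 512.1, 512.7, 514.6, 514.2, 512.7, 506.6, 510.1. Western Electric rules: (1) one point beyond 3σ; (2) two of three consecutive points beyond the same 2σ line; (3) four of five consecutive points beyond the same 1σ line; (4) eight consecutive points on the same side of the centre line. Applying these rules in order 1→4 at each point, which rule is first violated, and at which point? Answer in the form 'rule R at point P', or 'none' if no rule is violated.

none

Zone of each point (C = within 1σ̂, B = 1σ̂–2σ̂, A = 2σ̂–3σ̂, * = beyond 3σ̂; sign = side of CL): 1:+C, 2:+C, 3:+C, 4:-B, 5:-C, 6:+C, 7:+C, 8:+C, 9:-C, 10:-C, 11:+C, 12:+C, 13:-C, 14:-B, 15:-C
No rule fires across all 15 points.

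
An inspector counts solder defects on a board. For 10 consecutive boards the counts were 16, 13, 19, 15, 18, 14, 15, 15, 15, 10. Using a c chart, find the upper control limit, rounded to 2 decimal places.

26.62

c̄ = (16 + 13 + 19 + 15 + 18 + 14 + 15 + 15 + 15 + 10) / 10 = 150 / 10 = 15.0000
UCL = c̄ + 3√c̄ = 15.0000 + 3 × √15.0000 = 15.0000 + 3 × 3.8730 = 26.6190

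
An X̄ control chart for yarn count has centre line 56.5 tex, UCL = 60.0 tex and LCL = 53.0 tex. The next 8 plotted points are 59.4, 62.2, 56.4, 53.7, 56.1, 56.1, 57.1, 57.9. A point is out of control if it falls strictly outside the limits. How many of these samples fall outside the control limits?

Compare each point to [53.0, 60.0]: sample 2 = 62.2 > UCL.

1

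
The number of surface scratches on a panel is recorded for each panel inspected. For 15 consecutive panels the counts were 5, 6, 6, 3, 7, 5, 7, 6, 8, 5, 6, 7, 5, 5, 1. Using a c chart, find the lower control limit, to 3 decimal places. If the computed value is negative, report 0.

0.000

c̄ = (5 + 6 + 6 + 3 + 7 + 5 + 7 + 6 + 8 + 5 + 6 + 7 + 5 + 5 + 1) / 15 = 82 / 15 = 5.4667
LCL = c̄ − 3√c̄ = 5.4667 − 3 × 2.3381 = -1.5476 → 0 (cannot be negative)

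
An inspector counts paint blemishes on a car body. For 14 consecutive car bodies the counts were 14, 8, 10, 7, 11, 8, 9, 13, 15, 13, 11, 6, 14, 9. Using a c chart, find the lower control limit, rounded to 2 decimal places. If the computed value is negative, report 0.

c̄ = (14 + 8 + 10 + 7 + 11 + 8 + 9 + 13 + 15 + 13 + 11 + 6 + 14 + 9) / 14 = 148 / 14 = 10.5714
LCL = c̄ − 3√c̄ = 10.5714 − 3 × 3.2514 = 0.8173

0.82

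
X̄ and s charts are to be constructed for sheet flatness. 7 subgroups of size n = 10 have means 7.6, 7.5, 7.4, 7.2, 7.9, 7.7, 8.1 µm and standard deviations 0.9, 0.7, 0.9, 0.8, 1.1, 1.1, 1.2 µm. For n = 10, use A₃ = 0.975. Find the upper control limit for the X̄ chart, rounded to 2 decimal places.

X̄̄ = (7.6 + 7.5 + 7.4 + 7.2 + 7.9 + 7.7 + 8.1) / 7 = 7.6286
s̄ = (0.9 + 0.7 + 0.9 + 0.8 + 1.1 + 1.1 + 1.2) / 7 = 0.9571
UCL = X̄̄ + A₃·s̄ = 7.6286 + 0.975 × 0.9571 = 8.5618

8.56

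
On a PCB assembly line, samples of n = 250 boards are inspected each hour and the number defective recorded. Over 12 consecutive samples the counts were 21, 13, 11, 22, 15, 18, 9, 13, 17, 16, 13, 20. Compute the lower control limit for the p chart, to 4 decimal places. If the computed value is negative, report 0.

0.0167

p̄ = Σdᵢ / (k·n) = 188 / (12 × 250) = 0.06267
LCL = p̄ − 3·√(p̄(1−p̄)/n) = 0.06267 − 3 × 0.01533 = 0.01668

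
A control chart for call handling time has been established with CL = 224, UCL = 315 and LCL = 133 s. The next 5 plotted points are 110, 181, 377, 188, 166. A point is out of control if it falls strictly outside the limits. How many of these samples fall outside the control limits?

Compare each point to [133, 315]: sample 1 = 110 < LCL; sample 3 = 377 > UCL.

2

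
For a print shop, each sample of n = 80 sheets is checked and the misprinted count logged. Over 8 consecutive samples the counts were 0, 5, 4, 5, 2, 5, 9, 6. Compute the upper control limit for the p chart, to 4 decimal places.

p̄ = Σdᵢ / (k·n) = 36 / (8 × 80) = 0.05625
UCL = p̄ + 3·√(p̄(1−p̄)/n) = 0.05625 + 3 × √(0.05625×0.94375/80) = 0.05625 + 3 × 0.02576 = 0.13353

0.1335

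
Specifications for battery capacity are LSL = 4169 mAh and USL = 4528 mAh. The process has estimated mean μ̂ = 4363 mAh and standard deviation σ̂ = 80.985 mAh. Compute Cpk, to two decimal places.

Cpu = (USL − μ̂) / (3σ̂) = (4528 − 4363) / (3 × 80.985) = 0.6791; Cpl = (μ̂ − LSL) / (3σ̂) = (4363 − 4169) / (3 × 80.985) = 0.7985; Cpk = min(Cpu, Cpl) = 0.6791

0.68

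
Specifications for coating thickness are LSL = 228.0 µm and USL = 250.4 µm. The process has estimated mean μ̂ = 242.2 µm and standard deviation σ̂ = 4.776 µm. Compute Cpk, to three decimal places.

0.572

Cpu = (USL − μ̂) / (3σ̂) = (250.4 − 242.2) / (3 × 4.776) = 0.5723; Cpl = (μ̂ − LSL) / (3σ̂) = (242.2 − 228.0) / (3 × 4.776) = 0.9911; Cpk = min(Cpu, Cpl) = 0.5723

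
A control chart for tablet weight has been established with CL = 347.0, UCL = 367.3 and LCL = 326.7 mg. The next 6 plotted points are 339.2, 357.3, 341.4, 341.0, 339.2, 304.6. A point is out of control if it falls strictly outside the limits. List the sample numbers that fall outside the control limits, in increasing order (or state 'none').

Compare each point to [326.7, 367.3]: sample 6 = 304.6 < LCL.

6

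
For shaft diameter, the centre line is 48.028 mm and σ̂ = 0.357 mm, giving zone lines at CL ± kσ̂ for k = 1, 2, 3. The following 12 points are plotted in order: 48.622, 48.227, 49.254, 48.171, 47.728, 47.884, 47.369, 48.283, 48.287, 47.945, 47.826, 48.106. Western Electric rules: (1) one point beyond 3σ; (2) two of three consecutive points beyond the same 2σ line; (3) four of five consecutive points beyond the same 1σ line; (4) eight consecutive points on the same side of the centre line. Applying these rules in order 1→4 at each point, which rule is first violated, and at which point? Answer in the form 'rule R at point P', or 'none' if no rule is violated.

rule 1 at point 3

Zone of each point (C = within 1σ̂, B = 1σ̂–2σ̂, A = 2σ̂–3σ̂, * = beyond 3σ̂; sign = side of CL): 1:+B, 2:+C, 3:+*, 4:+C, 5:-C, 6:-C, 7:-B, 8:+C, 9:+C, 10:-C, 11:-C, 12:+C
Rule 1 (one point beyond the 3σ limits) is satisfied at point 3.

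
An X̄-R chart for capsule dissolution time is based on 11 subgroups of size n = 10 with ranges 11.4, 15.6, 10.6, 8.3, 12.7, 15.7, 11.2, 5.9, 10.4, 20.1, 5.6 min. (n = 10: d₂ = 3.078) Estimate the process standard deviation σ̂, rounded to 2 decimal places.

R̄ = (11.4 + 15.6 + 10.6 + 8.3 + 12.7 + 15.7 + 11.2 + 5.9 + 10.4 + 20.1 + 5.6) / 11 = 11.5909
σ̂ = R̄ / d₂ = 11.5909 / 3.078 = 3.7657

3.77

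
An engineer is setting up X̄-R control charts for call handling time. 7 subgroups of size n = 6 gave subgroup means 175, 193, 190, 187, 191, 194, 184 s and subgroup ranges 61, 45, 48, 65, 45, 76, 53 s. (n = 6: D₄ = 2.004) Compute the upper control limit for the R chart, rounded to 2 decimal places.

R̄ = (61 + 45 + 48 + 65 + 45 + 76 + 53) / 7 = 393.0000 / 7 = 56.1429
UCL_R = D₄·R̄ = 2.004 × 56.1429 = 112.5103

112.51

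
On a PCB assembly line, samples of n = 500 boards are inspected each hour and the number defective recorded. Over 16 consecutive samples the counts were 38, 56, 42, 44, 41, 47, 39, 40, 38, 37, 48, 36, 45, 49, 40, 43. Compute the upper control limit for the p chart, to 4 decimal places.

0.1229

p̄ = Σdᵢ / (k·n) = 683 / (16 × 500) = 0.08538
UCL = p̄ + 3·√(p̄(1−p̄)/n) = 0.08538 + 3 × √(0.08538×0.91463/500) = 0.08538 + 3 × 0.01250 = 0.12287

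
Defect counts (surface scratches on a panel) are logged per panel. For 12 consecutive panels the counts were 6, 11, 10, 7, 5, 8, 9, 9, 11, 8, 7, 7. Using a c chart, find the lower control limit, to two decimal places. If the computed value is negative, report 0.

c̄ = (6 + 11 + 10 + 7 + 5 + 8 + 9 + 9 + 11 + 8 + 7 + 7) / 12 = 98 / 12 = 8.1667
LCL = c̄ − 3√c̄ = 8.1667 − 3 × 2.8577 = -0.4065 → 0 (cannot be negative)

0.00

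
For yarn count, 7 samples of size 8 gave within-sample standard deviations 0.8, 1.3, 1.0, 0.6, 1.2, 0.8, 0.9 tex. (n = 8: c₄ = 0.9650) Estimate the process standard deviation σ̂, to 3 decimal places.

0.977

s̄ = (0.8 + 1.3 + 1.0 + 0.6 + 1.2 + 0.8 + 0.9) / 7 = 0.9429
σ̂ = s̄ / c₄ = 0.9429 / 0.9650 = 0.9771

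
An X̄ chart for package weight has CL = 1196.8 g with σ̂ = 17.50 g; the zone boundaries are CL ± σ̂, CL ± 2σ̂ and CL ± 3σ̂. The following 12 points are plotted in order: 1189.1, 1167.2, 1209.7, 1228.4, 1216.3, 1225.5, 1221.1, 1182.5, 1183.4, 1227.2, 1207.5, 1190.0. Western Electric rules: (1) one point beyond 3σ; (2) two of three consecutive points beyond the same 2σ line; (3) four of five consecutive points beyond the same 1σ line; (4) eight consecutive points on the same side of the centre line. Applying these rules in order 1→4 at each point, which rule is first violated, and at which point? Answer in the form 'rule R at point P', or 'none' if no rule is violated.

Zone of each point (C = within 1σ̂, B = 1σ̂–2σ̂, A = 2σ̂–3σ̂, * = beyond 3σ̂; sign = side of CL): 1:-C, 2:-B, 3:+C, 4:+B, 5:+B, 6:+B, 7:+B, 8:-C, 9:-C, 10:+B, 11:+C, 12:-C
Rule 3 (four of five consecutive points beyond the same 1σ limit) is satisfied at point 7.

rule 3 at point 7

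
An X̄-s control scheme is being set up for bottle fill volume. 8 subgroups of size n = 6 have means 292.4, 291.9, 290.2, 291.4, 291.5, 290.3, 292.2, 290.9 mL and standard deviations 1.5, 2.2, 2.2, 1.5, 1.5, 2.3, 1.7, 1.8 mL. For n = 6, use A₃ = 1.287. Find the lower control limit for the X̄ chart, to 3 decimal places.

288.985

X̄̄ = (292.4 + 291.9 + 290.2 + 291.4 + 291.5 + 290.3 + 292.2 + 290.9) / 8 = 291.3500
s̄ = (1.5 + 2.2 + 2.2 + 1.5 + 1.5 + 2.3 + 1.7 + 1.8) / 8 = 1.8375
LCL = X̄̄ − A₃·s̄ = 291.3500 − 1.287 × 1.8375 = 288.9851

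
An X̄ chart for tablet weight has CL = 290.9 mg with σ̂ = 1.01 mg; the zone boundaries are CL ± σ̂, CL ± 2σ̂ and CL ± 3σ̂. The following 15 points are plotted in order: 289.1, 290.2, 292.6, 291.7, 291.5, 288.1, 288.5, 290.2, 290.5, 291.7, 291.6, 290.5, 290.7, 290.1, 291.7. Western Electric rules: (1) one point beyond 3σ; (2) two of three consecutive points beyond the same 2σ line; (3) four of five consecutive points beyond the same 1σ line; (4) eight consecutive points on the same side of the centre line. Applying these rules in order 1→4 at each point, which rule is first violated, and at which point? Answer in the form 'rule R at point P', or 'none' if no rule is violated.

rule 2 at point 7

Zone of each point (C = within 1σ̂, B = 1σ̂–2σ̂, A = 2σ̂–3σ̂, * = beyond 3σ̂; sign = side of CL): 1:-B, 2:-C, 3:+B, 4:+C, 5:+C, 6:-A, 7:-A, 8:-C, 9:-C, 10:+C, 11:+C, 12:-C, 13:-C, 14:-C, 15:+C
Rule 2 (two of three consecutive points beyond the same 2σ limit) is satisfied at point 7.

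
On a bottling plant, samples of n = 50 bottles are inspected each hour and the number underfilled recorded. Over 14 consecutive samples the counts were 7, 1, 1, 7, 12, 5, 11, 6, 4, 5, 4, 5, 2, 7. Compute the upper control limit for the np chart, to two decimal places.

12.14

p̄ = Σdᵢ / (k·n) = 77 / (14 × 50) = 0.11000
UCL = np̄ + 3·√(np̄(1−p̄)) = 5.5000 + 3 × √(5.5000×0.89000) = 5.5000 + 3 × 2.2125 = 12.1374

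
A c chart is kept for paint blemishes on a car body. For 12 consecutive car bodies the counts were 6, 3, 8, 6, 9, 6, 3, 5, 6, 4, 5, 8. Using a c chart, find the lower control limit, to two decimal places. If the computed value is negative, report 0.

c̄ = (6 + 3 + 8 + 6 + 9 + 6 + 3 + 5 + 6 + 4 + 5 + 8) / 12 = 69 / 12 = 5.7500
LCL = c̄ − 3√c̄ = 5.7500 − 3 × 2.3979 = -1.4437 → 0 (cannot be negative)

0.00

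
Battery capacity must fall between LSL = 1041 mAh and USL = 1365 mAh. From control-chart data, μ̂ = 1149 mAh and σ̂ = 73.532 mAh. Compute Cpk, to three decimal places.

Cpu = (USL − μ̂) / (3σ̂) = (1365 − 1149) / (3 × 73.532) = 0.9792; Cpl = (μ̂ − LSL) / (3σ̂) = (1149 − 1041) / (3 × 73.532) = 0.4896; Cpk = min(Cpu, Cpl) = 0.4896

0.490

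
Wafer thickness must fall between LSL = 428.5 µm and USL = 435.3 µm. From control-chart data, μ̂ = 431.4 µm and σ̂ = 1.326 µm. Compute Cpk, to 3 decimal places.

Cpu = (USL − μ̂) / (3σ̂) = (435.3 − 431.4) / (3 × 1.326) = 0.9804; Cpl = (μ̂ − LSL) / (3σ̂) = (431.4 − 428.5) / (3 × 1.326) = 0.7290; Cpk = min(Cpu, Cpl) = 0.7290

0.729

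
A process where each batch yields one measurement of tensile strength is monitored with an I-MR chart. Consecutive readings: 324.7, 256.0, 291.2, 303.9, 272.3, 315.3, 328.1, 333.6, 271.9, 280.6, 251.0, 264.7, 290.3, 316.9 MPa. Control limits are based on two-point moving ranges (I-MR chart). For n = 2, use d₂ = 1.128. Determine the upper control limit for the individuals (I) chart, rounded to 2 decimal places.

369.69

X̄ = (324.7 + 256.0 + 291.2 + 303.9 + 272.3 + 315.3 + 328.1 + 333.6 + 271.9 + 280.6 + 251.0 + 264.7 + 290.3 + 316.9) / 14 = 292.8929
Moving ranges: 68.7, 35.2, 12.7, 31.6, 43.0, 12.8, 5.5, 61.7, 8.7, 29.6, 13.7, 25.6, 26.6; M̄R̄ = 375.4000 / 13 = 28.8769
UCL = X̄ + 3·M̄R̄/d₂ = 292.8929 + 3 × 28.8769 / 1.128 = 369.6932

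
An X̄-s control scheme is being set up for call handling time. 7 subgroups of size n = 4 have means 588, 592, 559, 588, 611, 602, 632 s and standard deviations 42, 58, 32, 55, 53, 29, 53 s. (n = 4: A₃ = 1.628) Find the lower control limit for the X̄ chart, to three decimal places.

521.112

X̄̄ = (588 + 592 + 559 + 588 + 611 + 602 + 632) / 7 = 596.0000
s̄ = (42 + 58 + 32 + 55 + 53 + 29 + 53) / 7 = 46.0000
LCL = X̄̄ − A₃·s̄ = 596.0000 − 1.628 × 46.0000 = 521.1120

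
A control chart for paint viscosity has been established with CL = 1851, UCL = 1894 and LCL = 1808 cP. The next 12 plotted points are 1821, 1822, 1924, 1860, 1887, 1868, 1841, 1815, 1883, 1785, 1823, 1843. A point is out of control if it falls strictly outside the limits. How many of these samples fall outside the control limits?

2

Compare each point to [1808, 1894]: sample 3 = 1924 > UCL; sample 10 = 1785 < LCL.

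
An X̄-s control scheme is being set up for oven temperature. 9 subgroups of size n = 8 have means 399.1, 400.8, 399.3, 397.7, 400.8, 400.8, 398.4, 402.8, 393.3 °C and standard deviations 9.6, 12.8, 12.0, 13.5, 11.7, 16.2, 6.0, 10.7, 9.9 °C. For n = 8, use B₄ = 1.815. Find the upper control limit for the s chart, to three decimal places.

20.651

s̄ = (9.6 + 12.8 + 12.0 + 13.5 + 11.7 + 16.2 + 6.0 + 10.7 + 9.9) / 9 = 11.3778
UCL_s = B₄·s̄ = 1.815 × 11.3778 = 20.6507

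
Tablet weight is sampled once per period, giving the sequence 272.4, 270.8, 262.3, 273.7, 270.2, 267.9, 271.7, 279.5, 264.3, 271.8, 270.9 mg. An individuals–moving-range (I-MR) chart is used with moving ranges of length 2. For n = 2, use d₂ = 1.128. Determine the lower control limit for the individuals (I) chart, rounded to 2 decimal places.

X̄ = (272.4 + 270.8 + 262.3 + 273.7 + 270.2 + 267.9 + 271.7 + 279.5 + 264.3 + 271.8 + 270.9) / 11 = 270.5000
Moving ranges: 1.6, 8.5, 11.4, 3.5, 2.3, 3.8, 7.8, 15.2, 7.5, 0.9; M̄R̄ = 62.5000 / 10 = 6.2500
LCL = X̄ − 3·M̄R̄/d₂ = 270.5000 − 3 × 6.2500 / 1.128 = 253.8777

253.88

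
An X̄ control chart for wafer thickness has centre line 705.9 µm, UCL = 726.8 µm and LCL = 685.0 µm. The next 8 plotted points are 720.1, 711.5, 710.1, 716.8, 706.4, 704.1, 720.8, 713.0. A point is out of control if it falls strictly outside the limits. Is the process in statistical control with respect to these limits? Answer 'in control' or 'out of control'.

in control

All 8 points lie within [685.0, 726.8].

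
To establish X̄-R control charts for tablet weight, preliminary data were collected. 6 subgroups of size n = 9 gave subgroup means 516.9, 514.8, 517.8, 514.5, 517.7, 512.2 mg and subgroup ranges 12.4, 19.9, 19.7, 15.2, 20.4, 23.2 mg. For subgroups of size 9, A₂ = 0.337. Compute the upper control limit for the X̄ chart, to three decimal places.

X̄̄ = (516.9 + 514.8 + 517.8 + 514.5 + 517.7 + 512.2) / 6 = 3093.9000 / 6 = 515.6500
R̄ = (12.4 + 19.9 + 19.7 + 15.2 + 20.4 + 23.2) / 6 = 110.8000 / 6 = 18.4667
UCL = X̄̄ + A₂·R̄ = 515.6500 + 0.337 × 18.4667 = 521.8733

521.873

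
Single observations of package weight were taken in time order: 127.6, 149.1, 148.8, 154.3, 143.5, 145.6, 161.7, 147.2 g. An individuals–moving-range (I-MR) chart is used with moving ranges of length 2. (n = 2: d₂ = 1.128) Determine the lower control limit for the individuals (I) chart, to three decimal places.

X̄ = (127.6 + 149.1 + 148.8 + 154.3 + 143.5 + 145.6 + 161.7 + 147.2) / 8 = 147.2250
Moving ranges: 21.5, 0.3, 5.5, 10.8, 2.1, 16.1, 14.5; M̄R̄ = 70.8000 / 7 = 10.1143
LCL = X̄ − 3·M̄R̄/d₂ = 147.2250 − 3 × 10.1143 / 1.128 = 120.3253

120.325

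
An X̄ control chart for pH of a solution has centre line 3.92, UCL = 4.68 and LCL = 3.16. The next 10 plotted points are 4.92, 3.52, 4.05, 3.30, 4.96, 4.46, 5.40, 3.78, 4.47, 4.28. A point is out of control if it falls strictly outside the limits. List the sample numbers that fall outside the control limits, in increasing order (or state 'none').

Compare each point to [3.16, 4.68]: sample 1 = 4.92 > UCL; sample 5 = 4.96 > UCL; sample 7 = 5.40 > UCL.

1, 5, 7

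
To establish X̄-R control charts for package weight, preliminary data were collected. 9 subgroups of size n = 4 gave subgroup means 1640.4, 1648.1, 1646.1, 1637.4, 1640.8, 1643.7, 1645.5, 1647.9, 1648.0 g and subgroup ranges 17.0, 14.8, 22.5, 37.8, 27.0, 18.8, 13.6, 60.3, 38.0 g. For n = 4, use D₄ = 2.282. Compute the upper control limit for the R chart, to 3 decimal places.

R̄ = (17.0 + 14.8 + 22.5 + 37.8 + 27.0 + 18.8 + 13.6 + 60.3 + 38.0) / 9 = 249.8000 / 9 = 27.7556
UCL_R = D₄·R̄ = 2.282 × 27.7556 = 63.3382

63.338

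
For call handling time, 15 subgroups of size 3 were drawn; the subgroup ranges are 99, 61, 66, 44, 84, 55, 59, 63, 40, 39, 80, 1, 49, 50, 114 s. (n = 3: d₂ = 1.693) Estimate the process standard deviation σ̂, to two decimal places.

35.60

R̄ = (99 + 61 + 66 + 44 + 84 + 55 + 59 + 63 + 40 + 39 + 80 + 1 + 49 + 50 + 114) / 15 = 60.2667
σ̂ = R̄ / d₂ = 60.2667 / 1.693 = 35.5976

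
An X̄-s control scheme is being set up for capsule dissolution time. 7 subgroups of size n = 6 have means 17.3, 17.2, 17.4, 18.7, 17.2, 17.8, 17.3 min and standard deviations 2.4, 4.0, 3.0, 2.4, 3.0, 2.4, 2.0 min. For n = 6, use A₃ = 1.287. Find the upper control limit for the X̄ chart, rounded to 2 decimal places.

X̄̄ = (17.3 + 17.2 + 17.4 + 18.7 + 17.2 + 17.8 + 17.3) / 7 = 17.5571
s̄ = (2.4 + 4.0 + 3.0 + 2.4 + 3.0 + 2.4 + 2.0) / 7 = 2.7429
UCL = X̄̄ + A₃·s̄ = 17.5571 + 1.287 × 2.7429 = 21.0872

21.09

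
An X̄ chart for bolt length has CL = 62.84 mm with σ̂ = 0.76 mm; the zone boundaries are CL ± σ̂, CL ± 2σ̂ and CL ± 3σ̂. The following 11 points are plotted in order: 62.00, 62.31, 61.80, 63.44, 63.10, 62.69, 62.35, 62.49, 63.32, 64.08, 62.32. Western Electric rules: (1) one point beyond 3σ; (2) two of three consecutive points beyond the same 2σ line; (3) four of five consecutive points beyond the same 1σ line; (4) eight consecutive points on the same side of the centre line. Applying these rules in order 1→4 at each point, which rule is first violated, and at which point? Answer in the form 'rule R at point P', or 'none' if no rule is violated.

Zone of each point (C = within 1σ̂, B = 1σ̂–2σ̂, A = 2σ̂–3σ̂, * = beyond 3σ̂; sign = side of CL): 1:-B, 2:-C, 3:-B, 4:+C, 5:+C, 6:-C, 7:-C, 8:-C, 9:+C, 10:+B, 11:-C
No rule fires across all 11 points.

none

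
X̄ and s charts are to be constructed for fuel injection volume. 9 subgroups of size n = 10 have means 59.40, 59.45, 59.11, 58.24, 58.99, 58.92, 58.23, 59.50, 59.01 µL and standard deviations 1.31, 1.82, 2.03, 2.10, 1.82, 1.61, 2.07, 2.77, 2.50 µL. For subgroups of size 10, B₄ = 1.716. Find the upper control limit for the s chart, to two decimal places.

3.44

s̄ = (1.31 + 1.82 + 2.03 + 2.10 + 1.82 + 1.61 + 2.07 + 2.77 + 2.50) / 9 = 2.0033
UCL_s = B₄·s̄ = 1.716 × 2.0033 = 3.4377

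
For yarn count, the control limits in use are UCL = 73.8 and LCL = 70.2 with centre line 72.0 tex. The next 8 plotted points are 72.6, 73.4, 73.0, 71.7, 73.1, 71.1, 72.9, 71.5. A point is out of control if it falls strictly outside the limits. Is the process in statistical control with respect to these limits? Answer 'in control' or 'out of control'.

All 8 points lie within [70.2, 73.8].

in control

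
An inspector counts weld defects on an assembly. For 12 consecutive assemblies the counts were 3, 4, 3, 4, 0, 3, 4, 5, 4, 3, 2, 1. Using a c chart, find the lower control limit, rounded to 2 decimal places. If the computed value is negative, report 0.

0.00

c̄ = (3 + 4 + 3 + 4 + 0 + 3 + 4 + 5 + 4 + 3 + 2 + 1) / 12 = 36 / 12 = 3.0000
LCL = c̄ − 3√c̄ = 3.0000 − 3 × 1.7321 = -2.1962 → 0 (cannot be negative)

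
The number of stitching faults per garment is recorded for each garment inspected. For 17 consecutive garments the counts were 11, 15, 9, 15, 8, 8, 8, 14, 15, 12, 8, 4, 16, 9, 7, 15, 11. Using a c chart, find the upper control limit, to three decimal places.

c̄ = (11 + 15 + 9 + 15 + 8 + 8 + 8 + 14 + 15 + 12 + 8 + 4 + 16 + 9 + 7 + 15 + 11) / 17 = 185 / 17 = 10.8824
UCL = c̄ + 3√c̄ = 10.8824 + 3 × √10.8824 = 10.8824 + 3 × 3.2988 = 20.7789

20.779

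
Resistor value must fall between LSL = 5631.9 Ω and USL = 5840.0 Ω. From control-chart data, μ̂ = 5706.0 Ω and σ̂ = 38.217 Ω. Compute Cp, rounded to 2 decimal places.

Cp = (USL − LSL) / (6σ̂) = (5840.0 − 5631.9) / (6 × 38.217) = 208.1000 / 229.3020 = 0.9075

0.91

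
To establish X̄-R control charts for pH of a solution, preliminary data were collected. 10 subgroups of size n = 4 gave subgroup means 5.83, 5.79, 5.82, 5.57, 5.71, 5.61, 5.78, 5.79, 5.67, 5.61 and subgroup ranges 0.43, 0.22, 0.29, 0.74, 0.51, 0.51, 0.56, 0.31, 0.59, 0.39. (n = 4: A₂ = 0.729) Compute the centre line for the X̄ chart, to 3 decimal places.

5.718

X̄̄ = (5.83 + 5.79 + 5.82 + 5.57 + 5.71 + 5.61 + 5.78 + 5.79 + 5.67 + 5.61) / 10 = 57.1800 / 10 = 5.7180
CL = X̄̄ = 5.7180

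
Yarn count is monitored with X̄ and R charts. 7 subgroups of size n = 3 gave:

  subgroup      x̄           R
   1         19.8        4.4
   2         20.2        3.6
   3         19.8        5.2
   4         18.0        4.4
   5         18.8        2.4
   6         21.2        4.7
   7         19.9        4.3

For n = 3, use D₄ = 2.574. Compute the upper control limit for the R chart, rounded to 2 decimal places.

R̄ = (4.4 + 3.6 + 5.2 + 4.4 + 2.4 + 4.7 + 4.3) / 7 = 29.0000 / 7 = 4.1429
UCL_R = D₄·R̄ = 2.574 × 4.1429 = 10.6637

10.66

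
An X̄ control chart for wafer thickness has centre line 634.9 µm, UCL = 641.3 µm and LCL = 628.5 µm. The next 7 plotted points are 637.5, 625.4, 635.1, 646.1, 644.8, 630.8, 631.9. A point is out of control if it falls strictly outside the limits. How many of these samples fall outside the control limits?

3

Compare each point to [628.5, 641.3]: sample 2 = 625.4 < LCL; sample 4 = 646.1 > UCL; sample 5 = 644.8 > UCL.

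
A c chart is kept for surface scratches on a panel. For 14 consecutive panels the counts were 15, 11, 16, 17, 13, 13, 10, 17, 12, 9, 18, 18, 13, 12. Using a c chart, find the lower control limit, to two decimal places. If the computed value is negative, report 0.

c̄ = (15 + 11 + 16 + 17 + 13 + 13 + 10 + 17 + 12 + 9 + 18 + 18 + 13 + 12) / 14 = 194 / 14 = 13.8571
LCL = c̄ − 3√c̄ = 13.8571 − 3 × 3.7225 = 2.6896

2.69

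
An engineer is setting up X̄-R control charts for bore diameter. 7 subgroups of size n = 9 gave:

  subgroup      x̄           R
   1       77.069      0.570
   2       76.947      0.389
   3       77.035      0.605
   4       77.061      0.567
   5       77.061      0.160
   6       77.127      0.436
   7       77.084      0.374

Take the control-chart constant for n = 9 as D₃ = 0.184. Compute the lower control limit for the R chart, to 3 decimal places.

0.082

R̄ = (0.570 + 0.389 + 0.605 + 0.567 + 0.160 + 0.436 + 0.374) / 7 = 3.1010 / 7 = 0.4430
LCL_R = D₃·R̄ = 0.184 × 0.4430 = 0.0815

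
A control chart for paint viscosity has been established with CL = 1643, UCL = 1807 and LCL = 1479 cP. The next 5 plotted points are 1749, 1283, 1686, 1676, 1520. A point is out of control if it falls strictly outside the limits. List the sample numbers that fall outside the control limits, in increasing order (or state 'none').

2

Compare each point to [1479, 1807]: sample 2 = 1283 < LCL.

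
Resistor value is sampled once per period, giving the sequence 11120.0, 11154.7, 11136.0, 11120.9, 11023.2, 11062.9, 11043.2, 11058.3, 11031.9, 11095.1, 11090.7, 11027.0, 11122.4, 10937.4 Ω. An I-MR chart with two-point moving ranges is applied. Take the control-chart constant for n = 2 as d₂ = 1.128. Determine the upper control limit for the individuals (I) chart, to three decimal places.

11211.992

X̄ = (11120.0 + 11154.7 + 11136.0 + 11120.9 + 11023.2 + 11062.9 + 11043.2 + 11058.3 + 11031.9 + 11095.1 + 11090.7 + 11027.0 + 11122.4 + 10937.4) / 14 = 11073.1214
Moving ranges: 34.7, 18.7, 15.1, 97.7, 39.7, 19.7, 15.1, 26.4, 63.2, 4.4, 63.7, 95.4, 185.0; M̄R̄ = 678.8000 / 13 = 52.2154
UCL = X̄ + 3·M̄R̄/d₂ = 11073.1214 + 3 × 52.2154 / 1.128 = 11211.9921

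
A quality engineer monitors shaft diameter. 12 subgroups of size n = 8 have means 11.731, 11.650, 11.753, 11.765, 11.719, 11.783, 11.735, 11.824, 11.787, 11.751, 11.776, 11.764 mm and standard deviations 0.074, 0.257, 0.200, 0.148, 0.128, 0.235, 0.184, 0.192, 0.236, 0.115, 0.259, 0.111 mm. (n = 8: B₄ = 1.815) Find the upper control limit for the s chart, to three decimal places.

0.324

s̄ = (0.074 + 0.257 + 0.200 + 0.148 + 0.128 + 0.235 + 0.184 + 0.192 + 0.236 + 0.115 + 0.259 + 0.111) / 12 = 0.1782
UCL_s = B₄·s̄ = 1.815 × 0.1782 = 0.3235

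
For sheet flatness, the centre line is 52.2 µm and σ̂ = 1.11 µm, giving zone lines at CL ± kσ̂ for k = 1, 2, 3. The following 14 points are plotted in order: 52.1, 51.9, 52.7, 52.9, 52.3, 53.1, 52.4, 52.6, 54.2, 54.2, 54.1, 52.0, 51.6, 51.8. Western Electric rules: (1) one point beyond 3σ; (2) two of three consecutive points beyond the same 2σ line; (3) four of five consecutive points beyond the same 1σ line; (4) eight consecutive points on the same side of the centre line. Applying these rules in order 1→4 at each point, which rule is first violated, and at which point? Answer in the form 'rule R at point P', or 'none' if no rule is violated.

Zone of each point (C = within 1σ̂, B = 1σ̂–2σ̂, A = 2σ̂–3σ̂, * = beyond 3σ̂; sign = side of CL): 1:-C, 2:-C, 3:+C, 4:+C, 5:+C, 6:+C, 7:+C, 8:+C, 9:+B, 10:+B, 11:+B, 12:-C, 13:-C, 14:-C
Rule 4 (eight consecutive points on the same side of the centre line) is satisfied at point 10.

rule 4 at point 10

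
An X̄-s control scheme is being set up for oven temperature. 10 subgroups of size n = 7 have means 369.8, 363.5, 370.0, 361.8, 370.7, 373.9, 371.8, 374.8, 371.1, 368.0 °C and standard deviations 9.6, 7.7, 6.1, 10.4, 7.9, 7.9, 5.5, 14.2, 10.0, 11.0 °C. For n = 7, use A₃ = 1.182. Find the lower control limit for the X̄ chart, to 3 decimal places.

358.867

X̄̄ = (369.8 + 363.5 + 370.0 + 361.8 + 370.7 + 373.9 + 371.8 + 374.8 + 371.1 + 368.0) / 10 = 369.5400
s̄ = (9.6 + 7.7 + 6.1 + 10.4 + 7.9 + 7.9 + 5.5 + 14.2 + 10.0 + 11.0) / 10 = 9.0300
LCL = X̄̄ − A₃·s̄ = 369.5400 − 1.182 × 9.0300 = 358.8665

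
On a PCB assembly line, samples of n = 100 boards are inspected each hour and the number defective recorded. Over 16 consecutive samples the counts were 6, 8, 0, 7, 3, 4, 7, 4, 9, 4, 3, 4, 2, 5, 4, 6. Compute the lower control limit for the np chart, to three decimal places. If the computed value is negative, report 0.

0.000

p̄ = Σdᵢ / (k·n) = 76 / (16 × 100) = 0.04750
LCL = np̄ − 3·√(np̄(1−p̄)) = 4.7500 − 3 × 2.1271 = -1.6312 → 0 (negative, so LCL = 0)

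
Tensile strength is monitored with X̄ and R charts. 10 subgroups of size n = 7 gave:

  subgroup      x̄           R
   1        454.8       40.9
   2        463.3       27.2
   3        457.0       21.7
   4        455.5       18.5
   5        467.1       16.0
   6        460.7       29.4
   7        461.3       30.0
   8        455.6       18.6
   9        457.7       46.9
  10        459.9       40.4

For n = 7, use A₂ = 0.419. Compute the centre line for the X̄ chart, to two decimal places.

X̄̄ = (454.8 + 463.3 + 457.0 + 455.5 + 467.1 + 460.7 + 461.3 + 455.6 + 457.7 + 459.9) / 10 = 4592.9000 / 10 = 459.2900
CL = X̄̄ = 459.2900

459.29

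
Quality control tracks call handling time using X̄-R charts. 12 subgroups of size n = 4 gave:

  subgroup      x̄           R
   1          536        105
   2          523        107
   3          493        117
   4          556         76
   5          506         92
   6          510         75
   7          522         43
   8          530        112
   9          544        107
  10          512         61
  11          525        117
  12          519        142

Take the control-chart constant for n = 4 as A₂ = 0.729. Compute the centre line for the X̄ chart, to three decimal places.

X̄̄ = (536 + 523 + 493 + 556 + 506 + 510 + 522 + 530 + 544 + 512 + 525 + 519) / 12 = 6276.0000 / 12 = 523.0000
CL = X̄̄ = 523.0000

523.000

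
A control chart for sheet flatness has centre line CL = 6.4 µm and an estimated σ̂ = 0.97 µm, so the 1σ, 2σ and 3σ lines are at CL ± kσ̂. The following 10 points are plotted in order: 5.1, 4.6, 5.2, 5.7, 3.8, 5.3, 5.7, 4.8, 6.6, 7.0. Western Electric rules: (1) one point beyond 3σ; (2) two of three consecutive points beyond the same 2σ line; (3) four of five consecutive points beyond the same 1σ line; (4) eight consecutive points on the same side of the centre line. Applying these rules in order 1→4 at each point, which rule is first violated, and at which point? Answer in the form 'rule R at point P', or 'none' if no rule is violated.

rule 3 at point 5

Zone of each point (C = within 1σ̂, B = 1σ̂–2σ̂, A = 2σ̂–3σ̂, * = beyond 3σ̂; sign = side of CL): 1:-B, 2:-B, 3:-B, 4:-C, 5:-A, 6:-B, 7:-C, 8:-B, 9:+C, 10:+C
Rule 3 (four of five consecutive points beyond the same 1σ limit) is satisfied at point 5.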